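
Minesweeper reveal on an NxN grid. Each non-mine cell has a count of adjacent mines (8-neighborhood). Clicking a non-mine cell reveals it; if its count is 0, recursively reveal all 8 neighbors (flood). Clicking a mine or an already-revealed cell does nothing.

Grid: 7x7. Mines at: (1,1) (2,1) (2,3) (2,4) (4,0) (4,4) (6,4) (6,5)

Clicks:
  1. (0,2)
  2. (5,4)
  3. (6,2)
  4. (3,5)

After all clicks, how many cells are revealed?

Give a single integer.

Answer: 17

Derivation:
Click 1 (0,2) count=1: revealed 1 new [(0,2)] -> total=1
Click 2 (5,4) count=3: revealed 1 new [(5,4)] -> total=2
Click 3 (6,2) count=0: revealed 14 new [(3,1) (3,2) (3,3) (4,1) (4,2) (4,3) (5,0) (5,1) (5,2) (5,3) (6,0) (6,1) (6,2) (6,3)] -> total=16
Click 4 (3,5) count=2: revealed 1 new [(3,5)] -> total=17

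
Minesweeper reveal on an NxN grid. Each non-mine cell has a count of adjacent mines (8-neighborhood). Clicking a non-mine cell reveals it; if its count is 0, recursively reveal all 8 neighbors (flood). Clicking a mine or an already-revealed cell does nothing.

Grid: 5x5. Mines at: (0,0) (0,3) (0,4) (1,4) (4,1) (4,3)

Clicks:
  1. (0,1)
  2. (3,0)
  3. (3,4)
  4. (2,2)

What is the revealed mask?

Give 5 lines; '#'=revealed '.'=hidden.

Click 1 (0,1) count=1: revealed 1 new [(0,1)] -> total=1
Click 2 (3,0) count=1: revealed 1 new [(3,0)] -> total=2
Click 3 (3,4) count=1: revealed 1 new [(3,4)] -> total=3
Click 4 (2,2) count=0: revealed 11 new [(1,0) (1,1) (1,2) (1,3) (2,0) (2,1) (2,2) (2,3) (3,1) (3,2) (3,3)] -> total=14

Answer: .#...
####.
####.
#####
.....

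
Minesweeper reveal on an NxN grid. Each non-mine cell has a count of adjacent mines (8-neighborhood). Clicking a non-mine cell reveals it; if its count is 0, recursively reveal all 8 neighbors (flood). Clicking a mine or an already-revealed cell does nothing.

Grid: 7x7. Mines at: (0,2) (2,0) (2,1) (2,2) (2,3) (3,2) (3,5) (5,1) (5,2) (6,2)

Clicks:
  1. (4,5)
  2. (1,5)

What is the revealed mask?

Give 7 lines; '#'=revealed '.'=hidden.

Answer: ...####
...####
....###
.......
.....#.
.......
.......

Derivation:
Click 1 (4,5) count=1: revealed 1 new [(4,5)] -> total=1
Click 2 (1,5) count=0: revealed 11 new [(0,3) (0,4) (0,5) (0,6) (1,3) (1,4) (1,5) (1,6) (2,4) (2,5) (2,6)] -> total=12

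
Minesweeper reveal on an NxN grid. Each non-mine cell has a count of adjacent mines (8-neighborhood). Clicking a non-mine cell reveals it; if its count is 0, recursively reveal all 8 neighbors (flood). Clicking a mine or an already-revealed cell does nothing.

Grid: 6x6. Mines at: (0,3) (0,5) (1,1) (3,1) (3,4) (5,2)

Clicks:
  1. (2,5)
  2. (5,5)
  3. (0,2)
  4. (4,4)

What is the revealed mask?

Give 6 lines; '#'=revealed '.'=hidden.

Click 1 (2,5) count=1: revealed 1 new [(2,5)] -> total=1
Click 2 (5,5) count=0: revealed 6 new [(4,3) (4,4) (4,5) (5,3) (5,4) (5,5)] -> total=7
Click 3 (0,2) count=2: revealed 1 new [(0,2)] -> total=8
Click 4 (4,4) count=1: revealed 0 new [(none)] -> total=8

Answer: ..#...
......
.....#
......
...###
...###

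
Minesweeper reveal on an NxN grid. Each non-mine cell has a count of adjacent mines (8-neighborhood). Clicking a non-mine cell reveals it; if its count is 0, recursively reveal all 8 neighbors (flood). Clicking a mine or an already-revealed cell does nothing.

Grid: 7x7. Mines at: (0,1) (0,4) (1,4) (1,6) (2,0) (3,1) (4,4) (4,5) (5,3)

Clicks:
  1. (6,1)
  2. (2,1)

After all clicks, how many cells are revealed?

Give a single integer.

Answer: 10

Derivation:
Click 1 (6,1) count=0: revealed 9 new [(4,0) (4,1) (4,2) (5,0) (5,1) (5,2) (6,0) (6,1) (6,2)] -> total=9
Click 2 (2,1) count=2: revealed 1 new [(2,1)] -> total=10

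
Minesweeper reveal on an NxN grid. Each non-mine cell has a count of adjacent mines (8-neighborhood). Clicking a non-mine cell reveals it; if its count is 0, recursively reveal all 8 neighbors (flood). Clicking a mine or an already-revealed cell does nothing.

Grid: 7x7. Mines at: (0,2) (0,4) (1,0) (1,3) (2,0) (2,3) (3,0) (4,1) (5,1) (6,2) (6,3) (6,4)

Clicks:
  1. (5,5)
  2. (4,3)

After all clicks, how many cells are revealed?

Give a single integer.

Click 1 (5,5) count=1: revealed 1 new [(5,5)] -> total=1
Click 2 (4,3) count=0: revealed 24 new [(0,5) (0,6) (1,4) (1,5) (1,6) (2,4) (2,5) (2,6) (3,2) (3,3) (3,4) (3,5) (3,6) (4,2) (4,3) (4,4) (4,5) (4,6) (5,2) (5,3) (5,4) (5,6) (6,5) (6,6)] -> total=25

Answer: 25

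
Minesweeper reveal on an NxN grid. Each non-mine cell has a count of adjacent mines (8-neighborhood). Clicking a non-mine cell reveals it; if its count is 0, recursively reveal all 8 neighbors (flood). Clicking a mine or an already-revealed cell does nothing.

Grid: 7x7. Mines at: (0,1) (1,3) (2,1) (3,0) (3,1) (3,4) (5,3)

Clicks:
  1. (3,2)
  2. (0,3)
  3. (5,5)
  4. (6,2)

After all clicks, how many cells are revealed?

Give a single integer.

Answer: 23

Derivation:
Click 1 (3,2) count=2: revealed 1 new [(3,2)] -> total=1
Click 2 (0,3) count=1: revealed 1 new [(0,3)] -> total=2
Click 3 (5,5) count=0: revealed 20 new [(0,4) (0,5) (0,6) (1,4) (1,5) (1,6) (2,4) (2,5) (2,6) (3,5) (3,6) (4,4) (4,5) (4,6) (5,4) (5,5) (5,6) (6,4) (6,5) (6,6)] -> total=22
Click 4 (6,2) count=1: revealed 1 new [(6,2)] -> total=23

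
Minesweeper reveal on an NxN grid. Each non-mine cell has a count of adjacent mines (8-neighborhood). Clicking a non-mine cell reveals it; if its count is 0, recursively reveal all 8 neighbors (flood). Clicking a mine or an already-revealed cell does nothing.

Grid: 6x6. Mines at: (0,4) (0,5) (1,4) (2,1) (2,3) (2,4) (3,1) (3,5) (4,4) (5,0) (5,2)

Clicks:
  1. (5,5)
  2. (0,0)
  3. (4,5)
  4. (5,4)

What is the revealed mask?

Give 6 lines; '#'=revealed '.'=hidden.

Answer: ####..
####..
......
......
.....#
....##

Derivation:
Click 1 (5,5) count=1: revealed 1 new [(5,5)] -> total=1
Click 2 (0,0) count=0: revealed 8 new [(0,0) (0,1) (0,2) (0,3) (1,0) (1,1) (1,2) (1,3)] -> total=9
Click 3 (4,5) count=2: revealed 1 new [(4,5)] -> total=10
Click 4 (5,4) count=1: revealed 1 new [(5,4)] -> total=11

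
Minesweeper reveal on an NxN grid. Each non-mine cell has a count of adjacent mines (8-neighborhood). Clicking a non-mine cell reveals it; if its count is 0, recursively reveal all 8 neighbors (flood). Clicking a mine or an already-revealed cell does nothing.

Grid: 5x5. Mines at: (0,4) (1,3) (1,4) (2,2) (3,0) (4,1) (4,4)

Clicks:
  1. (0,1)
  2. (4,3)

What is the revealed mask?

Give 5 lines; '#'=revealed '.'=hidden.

Answer: ###..
###..
##...
.....
...#.

Derivation:
Click 1 (0,1) count=0: revealed 8 new [(0,0) (0,1) (0,2) (1,0) (1,1) (1,2) (2,0) (2,1)] -> total=8
Click 2 (4,3) count=1: revealed 1 new [(4,3)] -> total=9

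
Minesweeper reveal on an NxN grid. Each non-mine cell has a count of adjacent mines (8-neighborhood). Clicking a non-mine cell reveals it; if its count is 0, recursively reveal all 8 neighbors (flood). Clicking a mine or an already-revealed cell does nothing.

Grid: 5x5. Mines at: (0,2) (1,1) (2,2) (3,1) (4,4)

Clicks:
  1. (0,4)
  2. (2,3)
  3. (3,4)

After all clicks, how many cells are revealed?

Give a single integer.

Click 1 (0,4) count=0: revealed 8 new [(0,3) (0,4) (1,3) (1,4) (2,3) (2,4) (3,3) (3,4)] -> total=8
Click 2 (2,3) count=1: revealed 0 new [(none)] -> total=8
Click 3 (3,4) count=1: revealed 0 new [(none)] -> total=8

Answer: 8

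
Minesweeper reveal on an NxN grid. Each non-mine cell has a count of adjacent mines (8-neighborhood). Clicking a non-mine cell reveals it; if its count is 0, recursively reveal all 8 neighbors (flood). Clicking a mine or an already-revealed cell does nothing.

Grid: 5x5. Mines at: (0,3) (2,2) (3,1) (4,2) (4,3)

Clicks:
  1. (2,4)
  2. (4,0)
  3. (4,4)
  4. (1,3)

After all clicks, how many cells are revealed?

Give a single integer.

Answer: 8

Derivation:
Click 1 (2,4) count=0: revealed 6 new [(1,3) (1,4) (2,3) (2,4) (3,3) (3,4)] -> total=6
Click 2 (4,0) count=1: revealed 1 new [(4,0)] -> total=7
Click 3 (4,4) count=1: revealed 1 new [(4,4)] -> total=8
Click 4 (1,3) count=2: revealed 0 new [(none)] -> total=8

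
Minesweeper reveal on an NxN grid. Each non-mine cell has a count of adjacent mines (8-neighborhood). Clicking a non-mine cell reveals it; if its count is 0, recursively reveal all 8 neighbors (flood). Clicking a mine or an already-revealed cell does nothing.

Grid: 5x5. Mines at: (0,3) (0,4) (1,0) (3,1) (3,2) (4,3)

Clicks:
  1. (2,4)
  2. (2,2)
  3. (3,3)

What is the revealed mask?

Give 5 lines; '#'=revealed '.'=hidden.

Click 1 (2,4) count=0: revealed 6 new [(1,3) (1,4) (2,3) (2,4) (3,3) (3,4)] -> total=6
Click 2 (2,2) count=2: revealed 1 new [(2,2)] -> total=7
Click 3 (3,3) count=2: revealed 0 new [(none)] -> total=7

Answer: .....
...##
..###
...##
.....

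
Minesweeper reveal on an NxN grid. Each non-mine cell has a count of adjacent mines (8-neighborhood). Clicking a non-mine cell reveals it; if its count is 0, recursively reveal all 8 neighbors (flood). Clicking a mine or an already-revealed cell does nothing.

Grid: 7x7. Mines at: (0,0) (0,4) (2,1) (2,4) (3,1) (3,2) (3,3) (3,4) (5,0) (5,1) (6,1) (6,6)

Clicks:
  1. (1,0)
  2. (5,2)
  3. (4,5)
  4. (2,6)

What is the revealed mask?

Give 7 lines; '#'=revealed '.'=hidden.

Click 1 (1,0) count=2: revealed 1 new [(1,0)] -> total=1
Click 2 (5,2) count=2: revealed 1 new [(5,2)] -> total=2
Click 3 (4,5) count=1: revealed 1 new [(4,5)] -> total=3
Click 4 (2,6) count=0: revealed 11 new [(0,5) (0,6) (1,5) (1,6) (2,5) (2,6) (3,5) (3,6) (4,6) (5,5) (5,6)] -> total=14

Answer: .....##
#....##
.....##
.....##
.....##
..#..##
.......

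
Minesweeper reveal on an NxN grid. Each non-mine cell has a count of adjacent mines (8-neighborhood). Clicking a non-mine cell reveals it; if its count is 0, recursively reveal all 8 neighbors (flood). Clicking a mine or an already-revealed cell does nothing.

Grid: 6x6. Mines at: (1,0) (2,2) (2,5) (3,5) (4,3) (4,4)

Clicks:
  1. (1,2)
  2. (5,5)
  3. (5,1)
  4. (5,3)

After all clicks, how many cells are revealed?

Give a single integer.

Answer: 14

Derivation:
Click 1 (1,2) count=1: revealed 1 new [(1,2)] -> total=1
Click 2 (5,5) count=1: revealed 1 new [(5,5)] -> total=2
Click 3 (5,1) count=0: revealed 11 new [(2,0) (2,1) (3,0) (3,1) (3,2) (4,0) (4,1) (4,2) (5,0) (5,1) (5,2)] -> total=13
Click 4 (5,3) count=2: revealed 1 new [(5,3)] -> total=14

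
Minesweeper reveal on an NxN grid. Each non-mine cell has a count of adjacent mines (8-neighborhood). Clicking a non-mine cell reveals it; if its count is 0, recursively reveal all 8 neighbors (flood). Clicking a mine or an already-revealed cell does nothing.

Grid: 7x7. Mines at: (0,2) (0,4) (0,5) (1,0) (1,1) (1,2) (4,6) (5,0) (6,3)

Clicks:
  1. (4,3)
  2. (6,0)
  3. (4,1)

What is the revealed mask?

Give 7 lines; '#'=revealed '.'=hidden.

Answer: .......
...####
#######
#######
######.
.#####.
#......

Derivation:
Click 1 (4,3) count=0: revealed 29 new [(1,3) (1,4) (1,5) (1,6) (2,0) (2,1) (2,2) (2,3) (2,4) (2,5) (2,6) (3,0) (3,1) (3,2) (3,3) (3,4) (3,5) (3,6) (4,0) (4,1) (4,2) (4,3) (4,4) (4,5) (5,1) (5,2) (5,3) (5,4) (5,5)] -> total=29
Click 2 (6,0) count=1: revealed 1 new [(6,0)] -> total=30
Click 3 (4,1) count=1: revealed 0 new [(none)] -> total=30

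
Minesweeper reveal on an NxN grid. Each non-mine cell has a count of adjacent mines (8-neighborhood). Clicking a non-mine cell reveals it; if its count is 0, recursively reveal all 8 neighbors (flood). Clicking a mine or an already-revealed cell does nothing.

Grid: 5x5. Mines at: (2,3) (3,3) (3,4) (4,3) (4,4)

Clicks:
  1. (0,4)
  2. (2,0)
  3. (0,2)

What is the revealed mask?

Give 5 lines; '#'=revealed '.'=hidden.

Answer: #####
#####
###..
###..
###..

Derivation:
Click 1 (0,4) count=0: revealed 19 new [(0,0) (0,1) (0,2) (0,3) (0,4) (1,0) (1,1) (1,2) (1,3) (1,4) (2,0) (2,1) (2,2) (3,0) (3,1) (3,2) (4,0) (4,1) (4,2)] -> total=19
Click 2 (2,0) count=0: revealed 0 new [(none)] -> total=19
Click 3 (0,2) count=0: revealed 0 new [(none)] -> total=19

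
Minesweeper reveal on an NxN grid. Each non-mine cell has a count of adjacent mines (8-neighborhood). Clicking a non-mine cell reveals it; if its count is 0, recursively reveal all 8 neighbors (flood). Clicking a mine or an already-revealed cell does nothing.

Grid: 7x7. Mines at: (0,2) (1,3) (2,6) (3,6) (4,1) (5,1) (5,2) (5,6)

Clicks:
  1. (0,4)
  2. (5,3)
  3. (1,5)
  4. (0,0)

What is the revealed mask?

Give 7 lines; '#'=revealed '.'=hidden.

Click 1 (0,4) count=1: revealed 1 new [(0,4)] -> total=1
Click 2 (5,3) count=1: revealed 1 new [(5,3)] -> total=2
Click 3 (1,5) count=1: revealed 1 new [(1,5)] -> total=3
Click 4 (0,0) count=0: revealed 11 new [(0,0) (0,1) (1,0) (1,1) (1,2) (2,0) (2,1) (2,2) (3,0) (3,1) (3,2)] -> total=14

Answer: ##..#..
###..#.
###....
###....
.......
...#...
.......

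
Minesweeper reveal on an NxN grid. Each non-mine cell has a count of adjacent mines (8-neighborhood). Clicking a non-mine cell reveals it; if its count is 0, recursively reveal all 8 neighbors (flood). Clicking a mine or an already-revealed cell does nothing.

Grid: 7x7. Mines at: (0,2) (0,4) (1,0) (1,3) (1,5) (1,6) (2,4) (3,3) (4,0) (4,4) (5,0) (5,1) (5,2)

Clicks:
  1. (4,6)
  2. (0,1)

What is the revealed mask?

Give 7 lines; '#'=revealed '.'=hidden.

Click 1 (4,6) count=0: revealed 14 new [(2,5) (2,6) (3,5) (3,6) (4,5) (4,6) (5,3) (5,4) (5,5) (5,6) (6,3) (6,4) (6,5) (6,6)] -> total=14
Click 2 (0,1) count=2: revealed 1 new [(0,1)] -> total=15

Answer: .#.....
.......
.....##
.....##
.....##
...####
...####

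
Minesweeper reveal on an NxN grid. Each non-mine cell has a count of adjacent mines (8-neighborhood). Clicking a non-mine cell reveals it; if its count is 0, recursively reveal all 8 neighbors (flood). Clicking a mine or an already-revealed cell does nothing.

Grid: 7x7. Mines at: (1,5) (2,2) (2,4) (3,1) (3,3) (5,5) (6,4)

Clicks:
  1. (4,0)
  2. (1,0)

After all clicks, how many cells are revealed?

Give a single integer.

Answer: 13

Derivation:
Click 1 (4,0) count=1: revealed 1 new [(4,0)] -> total=1
Click 2 (1,0) count=0: revealed 12 new [(0,0) (0,1) (0,2) (0,3) (0,4) (1,0) (1,1) (1,2) (1,3) (1,4) (2,0) (2,1)] -> total=13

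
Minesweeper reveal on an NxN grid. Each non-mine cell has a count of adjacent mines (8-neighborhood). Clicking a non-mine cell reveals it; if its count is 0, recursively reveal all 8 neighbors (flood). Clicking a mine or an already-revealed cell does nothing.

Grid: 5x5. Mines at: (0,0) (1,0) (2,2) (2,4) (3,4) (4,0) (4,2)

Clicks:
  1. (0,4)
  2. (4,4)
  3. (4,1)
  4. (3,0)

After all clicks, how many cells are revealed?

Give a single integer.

Answer: 11

Derivation:
Click 1 (0,4) count=0: revealed 8 new [(0,1) (0,2) (0,3) (0,4) (1,1) (1,2) (1,3) (1,4)] -> total=8
Click 2 (4,4) count=1: revealed 1 new [(4,4)] -> total=9
Click 3 (4,1) count=2: revealed 1 new [(4,1)] -> total=10
Click 4 (3,0) count=1: revealed 1 new [(3,0)] -> total=11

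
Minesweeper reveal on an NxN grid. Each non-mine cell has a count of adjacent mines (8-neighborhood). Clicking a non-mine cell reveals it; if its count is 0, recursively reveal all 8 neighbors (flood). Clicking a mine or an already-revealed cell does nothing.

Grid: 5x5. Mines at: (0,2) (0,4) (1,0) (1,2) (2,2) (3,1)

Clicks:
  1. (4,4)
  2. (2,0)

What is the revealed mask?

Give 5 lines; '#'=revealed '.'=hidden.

Click 1 (4,4) count=0: revealed 10 new [(1,3) (1,4) (2,3) (2,4) (3,2) (3,3) (3,4) (4,2) (4,3) (4,4)] -> total=10
Click 2 (2,0) count=2: revealed 1 new [(2,0)] -> total=11

Answer: .....
...##
#..##
..###
..###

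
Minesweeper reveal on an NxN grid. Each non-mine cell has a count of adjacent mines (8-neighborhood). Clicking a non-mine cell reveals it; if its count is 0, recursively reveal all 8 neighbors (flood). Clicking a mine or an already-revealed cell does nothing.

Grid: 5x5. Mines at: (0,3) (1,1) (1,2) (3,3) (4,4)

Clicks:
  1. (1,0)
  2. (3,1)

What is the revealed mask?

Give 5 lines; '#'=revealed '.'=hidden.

Click 1 (1,0) count=1: revealed 1 new [(1,0)] -> total=1
Click 2 (3,1) count=0: revealed 9 new [(2,0) (2,1) (2,2) (3,0) (3,1) (3,2) (4,0) (4,1) (4,2)] -> total=10

Answer: .....
#....
###..
###..
###..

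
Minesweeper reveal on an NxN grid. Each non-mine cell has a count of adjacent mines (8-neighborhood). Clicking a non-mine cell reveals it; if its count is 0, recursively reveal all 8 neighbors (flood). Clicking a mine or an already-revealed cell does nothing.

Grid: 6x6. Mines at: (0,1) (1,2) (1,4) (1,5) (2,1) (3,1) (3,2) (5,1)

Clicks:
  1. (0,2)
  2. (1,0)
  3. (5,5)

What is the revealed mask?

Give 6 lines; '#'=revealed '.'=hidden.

Answer: ..#...
#.....
...###
...###
..####
..####

Derivation:
Click 1 (0,2) count=2: revealed 1 new [(0,2)] -> total=1
Click 2 (1,0) count=2: revealed 1 new [(1,0)] -> total=2
Click 3 (5,5) count=0: revealed 14 new [(2,3) (2,4) (2,5) (3,3) (3,4) (3,5) (4,2) (4,3) (4,4) (4,5) (5,2) (5,3) (5,4) (5,5)] -> total=16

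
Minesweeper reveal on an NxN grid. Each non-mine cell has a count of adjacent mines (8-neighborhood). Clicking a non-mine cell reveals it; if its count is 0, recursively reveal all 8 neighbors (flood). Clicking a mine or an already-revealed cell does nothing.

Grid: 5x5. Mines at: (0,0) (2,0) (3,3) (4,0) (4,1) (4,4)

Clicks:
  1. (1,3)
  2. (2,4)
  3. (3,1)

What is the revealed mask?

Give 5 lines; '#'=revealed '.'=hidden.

Click 1 (1,3) count=0: revealed 12 new [(0,1) (0,2) (0,3) (0,4) (1,1) (1,2) (1,3) (1,4) (2,1) (2,2) (2,3) (2,4)] -> total=12
Click 2 (2,4) count=1: revealed 0 new [(none)] -> total=12
Click 3 (3,1) count=3: revealed 1 new [(3,1)] -> total=13

Answer: .####
.####
.####
.#...
.....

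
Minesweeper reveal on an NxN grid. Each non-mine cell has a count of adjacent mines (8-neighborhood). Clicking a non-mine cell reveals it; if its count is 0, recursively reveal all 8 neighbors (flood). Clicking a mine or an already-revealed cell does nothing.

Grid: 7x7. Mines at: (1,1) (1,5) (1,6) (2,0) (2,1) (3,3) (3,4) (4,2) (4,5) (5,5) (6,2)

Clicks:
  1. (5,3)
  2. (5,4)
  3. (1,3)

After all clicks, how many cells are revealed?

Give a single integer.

Click 1 (5,3) count=2: revealed 1 new [(5,3)] -> total=1
Click 2 (5,4) count=2: revealed 1 new [(5,4)] -> total=2
Click 3 (1,3) count=0: revealed 9 new [(0,2) (0,3) (0,4) (1,2) (1,3) (1,4) (2,2) (2,3) (2,4)] -> total=11

Answer: 11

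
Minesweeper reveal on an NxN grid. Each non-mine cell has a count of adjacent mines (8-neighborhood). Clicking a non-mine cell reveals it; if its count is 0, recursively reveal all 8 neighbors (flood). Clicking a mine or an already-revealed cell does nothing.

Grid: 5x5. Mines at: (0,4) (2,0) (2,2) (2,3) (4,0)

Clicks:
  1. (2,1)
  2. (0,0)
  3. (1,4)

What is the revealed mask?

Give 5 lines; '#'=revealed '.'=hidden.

Answer: ####.
#####
.#...
.....
.....

Derivation:
Click 1 (2,1) count=2: revealed 1 new [(2,1)] -> total=1
Click 2 (0,0) count=0: revealed 8 new [(0,0) (0,1) (0,2) (0,3) (1,0) (1,1) (1,2) (1,3)] -> total=9
Click 3 (1,4) count=2: revealed 1 new [(1,4)] -> total=10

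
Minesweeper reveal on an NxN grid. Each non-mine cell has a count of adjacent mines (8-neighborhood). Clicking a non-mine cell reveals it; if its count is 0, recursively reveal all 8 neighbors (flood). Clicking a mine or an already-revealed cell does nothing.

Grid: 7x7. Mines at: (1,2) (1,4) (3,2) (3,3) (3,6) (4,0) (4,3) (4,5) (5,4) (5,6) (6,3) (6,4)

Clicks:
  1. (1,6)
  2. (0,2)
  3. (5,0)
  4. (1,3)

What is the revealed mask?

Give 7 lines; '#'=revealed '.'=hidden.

Click 1 (1,6) count=0: revealed 6 new [(0,5) (0,6) (1,5) (1,6) (2,5) (2,6)] -> total=6
Click 2 (0,2) count=1: revealed 1 new [(0,2)] -> total=7
Click 3 (5,0) count=1: revealed 1 new [(5,0)] -> total=8
Click 4 (1,3) count=2: revealed 1 new [(1,3)] -> total=9

Answer: ..#..##
...#.##
.....##
.......
.......
#......
.......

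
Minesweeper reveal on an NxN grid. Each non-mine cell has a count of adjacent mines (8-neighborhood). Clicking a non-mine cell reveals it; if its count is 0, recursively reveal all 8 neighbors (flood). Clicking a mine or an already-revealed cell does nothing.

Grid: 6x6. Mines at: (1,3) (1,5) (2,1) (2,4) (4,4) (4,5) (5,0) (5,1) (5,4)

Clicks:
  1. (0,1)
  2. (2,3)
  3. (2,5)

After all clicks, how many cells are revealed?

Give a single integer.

Answer: 8

Derivation:
Click 1 (0,1) count=0: revealed 6 new [(0,0) (0,1) (0,2) (1,0) (1,1) (1,2)] -> total=6
Click 2 (2,3) count=2: revealed 1 new [(2,3)] -> total=7
Click 3 (2,5) count=2: revealed 1 new [(2,5)] -> total=8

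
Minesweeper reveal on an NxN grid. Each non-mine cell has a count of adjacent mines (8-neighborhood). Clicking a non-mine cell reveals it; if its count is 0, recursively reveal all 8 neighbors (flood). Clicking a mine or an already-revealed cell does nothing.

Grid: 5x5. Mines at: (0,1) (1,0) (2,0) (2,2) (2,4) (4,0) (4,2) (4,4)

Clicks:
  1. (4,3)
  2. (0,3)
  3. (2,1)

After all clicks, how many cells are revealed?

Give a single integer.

Answer: 8

Derivation:
Click 1 (4,3) count=2: revealed 1 new [(4,3)] -> total=1
Click 2 (0,3) count=0: revealed 6 new [(0,2) (0,3) (0,4) (1,2) (1,3) (1,4)] -> total=7
Click 3 (2,1) count=3: revealed 1 new [(2,1)] -> total=8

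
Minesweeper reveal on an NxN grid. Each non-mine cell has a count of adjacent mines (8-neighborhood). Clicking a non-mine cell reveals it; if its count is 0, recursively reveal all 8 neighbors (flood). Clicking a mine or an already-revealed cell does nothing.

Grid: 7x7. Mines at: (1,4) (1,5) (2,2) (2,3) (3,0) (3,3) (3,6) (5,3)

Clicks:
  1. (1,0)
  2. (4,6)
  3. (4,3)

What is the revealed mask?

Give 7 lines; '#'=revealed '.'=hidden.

Click 1 (1,0) count=0: revealed 10 new [(0,0) (0,1) (0,2) (0,3) (1,0) (1,1) (1,2) (1,3) (2,0) (2,1)] -> total=10
Click 2 (4,6) count=1: revealed 1 new [(4,6)] -> total=11
Click 3 (4,3) count=2: revealed 1 new [(4,3)] -> total=12

Answer: ####...
####...
##.....
.......
...#..#
.......
.......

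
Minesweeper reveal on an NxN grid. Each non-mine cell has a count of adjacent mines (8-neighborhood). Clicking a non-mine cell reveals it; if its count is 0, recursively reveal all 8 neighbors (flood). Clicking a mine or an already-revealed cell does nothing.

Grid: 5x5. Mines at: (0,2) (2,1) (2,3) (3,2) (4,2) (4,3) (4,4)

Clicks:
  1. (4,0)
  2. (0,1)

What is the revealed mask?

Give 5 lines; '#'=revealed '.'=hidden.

Answer: .#...
.....
.....
##...
##...

Derivation:
Click 1 (4,0) count=0: revealed 4 new [(3,0) (3,1) (4,0) (4,1)] -> total=4
Click 2 (0,1) count=1: revealed 1 new [(0,1)] -> total=5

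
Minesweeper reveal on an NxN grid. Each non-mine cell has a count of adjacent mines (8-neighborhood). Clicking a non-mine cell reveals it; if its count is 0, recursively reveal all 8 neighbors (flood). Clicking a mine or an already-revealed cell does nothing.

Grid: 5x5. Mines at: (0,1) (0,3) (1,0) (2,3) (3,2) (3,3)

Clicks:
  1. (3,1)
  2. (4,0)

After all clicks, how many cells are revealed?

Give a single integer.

Click 1 (3,1) count=1: revealed 1 new [(3,1)] -> total=1
Click 2 (4,0) count=0: revealed 5 new [(2,0) (2,1) (3,0) (4,0) (4,1)] -> total=6

Answer: 6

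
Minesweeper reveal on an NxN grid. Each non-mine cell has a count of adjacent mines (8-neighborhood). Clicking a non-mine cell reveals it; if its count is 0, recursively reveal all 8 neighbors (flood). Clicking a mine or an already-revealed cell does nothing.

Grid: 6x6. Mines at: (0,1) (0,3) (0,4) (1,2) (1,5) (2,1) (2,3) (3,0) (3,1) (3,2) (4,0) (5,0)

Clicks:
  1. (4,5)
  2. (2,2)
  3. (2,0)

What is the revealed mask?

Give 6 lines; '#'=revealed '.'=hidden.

Answer: ......
......
#.#.##
...###
.#####
.#####

Derivation:
Click 1 (4,5) count=0: revealed 15 new [(2,4) (2,5) (3,3) (3,4) (3,5) (4,1) (4,2) (4,3) (4,4) (4,5) (5,1) (5,2) (5,3) (5,4) (5,5)] -> total=15
Click 2 (2,2) count=5: revealed 1 new [(2,2)] -> total=16
Click 3 (2,0) count=3: revealed 1 new [(2,0)] -> total=17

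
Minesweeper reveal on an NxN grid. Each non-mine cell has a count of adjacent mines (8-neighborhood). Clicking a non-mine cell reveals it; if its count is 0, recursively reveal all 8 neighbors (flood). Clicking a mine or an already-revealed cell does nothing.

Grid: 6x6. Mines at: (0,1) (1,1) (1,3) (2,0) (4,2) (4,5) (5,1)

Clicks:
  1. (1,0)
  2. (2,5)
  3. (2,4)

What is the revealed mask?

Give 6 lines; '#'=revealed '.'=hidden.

Answer: ....##
#...##
....##
....##
......
......

Derivation:
Click 1 (1,0) count=3: revealed 1 new [(1,0)] -> total=1
Click 2 (2,5) count=0: revealed 8 new [(0,4) (0,5) (1,4) (1,5) (2,4) (2,5) (3,4) (3,5)] -> total=9
Click 3 (2,4) count=1: revealed 0 new [(none)] -> total=9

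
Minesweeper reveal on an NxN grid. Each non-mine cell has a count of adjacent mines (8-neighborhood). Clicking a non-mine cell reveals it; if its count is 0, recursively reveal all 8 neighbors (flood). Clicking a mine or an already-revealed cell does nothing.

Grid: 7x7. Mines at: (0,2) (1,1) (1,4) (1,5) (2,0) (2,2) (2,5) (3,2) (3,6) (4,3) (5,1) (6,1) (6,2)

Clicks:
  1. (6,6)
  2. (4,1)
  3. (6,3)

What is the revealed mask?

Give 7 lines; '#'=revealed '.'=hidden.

Click 1 (6,6) count=0: revealed 11 new [(4,4) (4,5) (4,6) (5,3) (5,4) (5,5) (5,6) (6,3) (6,4) (6,5) (6,6)] -> total=11
Click 2 (4,1) count=2: revealed 1 new [(4,1)] -> total=12
Click 3 (6,3) count=1: revealed 0 new [(none)] -> total=12

Answer: .......
.......
.......
.......
.#..###
...####
...####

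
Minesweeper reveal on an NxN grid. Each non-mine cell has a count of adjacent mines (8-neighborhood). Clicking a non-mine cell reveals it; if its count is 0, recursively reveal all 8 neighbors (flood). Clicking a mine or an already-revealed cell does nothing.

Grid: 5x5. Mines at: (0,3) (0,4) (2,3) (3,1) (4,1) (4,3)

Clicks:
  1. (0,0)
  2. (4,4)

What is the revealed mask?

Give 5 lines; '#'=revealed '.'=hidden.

Answer: ###..
###..
###..
.....
....#

Derivation:
Click 1 (0,0) count=0: revealed 9 new [(0,0) (0,1) (0,2) (1,0) (1,1) (1,2) (2,0) (2,1) (2,2)] -> total=9
Click 2 (4,4) count=1: revealed 1 new [(4,4)] -> total=10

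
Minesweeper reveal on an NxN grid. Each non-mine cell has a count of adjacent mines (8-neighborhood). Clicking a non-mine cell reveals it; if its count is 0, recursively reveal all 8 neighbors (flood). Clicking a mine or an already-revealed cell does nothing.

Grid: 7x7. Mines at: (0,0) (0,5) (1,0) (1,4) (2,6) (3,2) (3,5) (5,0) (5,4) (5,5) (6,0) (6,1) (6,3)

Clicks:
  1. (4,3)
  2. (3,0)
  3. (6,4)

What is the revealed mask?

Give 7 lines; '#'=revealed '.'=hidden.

Answer: .......
.......
##.....
##.....
##.#...
.......
....#..

Derivation:
Click 1 (4,3) count=2: revealed 1 new [(4,3)] -> total=1
Click 2 (3,0) count=0: revealed 6 new [(2,0) (2,1) (3,0) (3,1) (4,0) (4,1)] -> total=7
Click 3 (6,4) count=3: revealed 1 new [(6,4)] -> total=8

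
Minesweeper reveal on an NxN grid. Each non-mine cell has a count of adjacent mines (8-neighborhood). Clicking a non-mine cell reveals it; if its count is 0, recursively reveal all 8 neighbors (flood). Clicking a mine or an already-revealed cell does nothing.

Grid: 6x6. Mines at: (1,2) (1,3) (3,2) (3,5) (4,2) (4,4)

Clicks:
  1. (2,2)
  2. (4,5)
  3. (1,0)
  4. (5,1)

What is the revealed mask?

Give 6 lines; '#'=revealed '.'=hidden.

Click 1 (2,2) count=3: revealed 1 new [(2,2)] -> total=1
Click 2 (4,5) count=2: revealed 1 new [(4,5)] -> total=2
Click 3 (1,0) count=0: revealed 12 new [(0,0) (0,1) (1,0) (1,1) (2,0) (2,1) (3,0) (3,1) (4,0) (4,1) (5,0) (5,1)] -> total=14
Click 4 (5,1) count=1: revealed 0 new [(none)] -> total=14

Answer: ##....
##....
###...
##....
##...#
##....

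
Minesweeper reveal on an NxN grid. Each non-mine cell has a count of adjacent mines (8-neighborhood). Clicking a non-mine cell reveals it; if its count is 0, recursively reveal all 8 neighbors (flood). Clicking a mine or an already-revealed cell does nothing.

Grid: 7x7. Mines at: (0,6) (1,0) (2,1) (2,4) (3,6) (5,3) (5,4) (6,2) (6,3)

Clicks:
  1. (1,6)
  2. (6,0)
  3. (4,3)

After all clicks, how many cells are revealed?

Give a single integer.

Answer: 13

Derivation:
Click 1 (1,6) count=1: revealed 1 new [(1,6)] -> total=1
Click 2 (6,0) count=0: revealed 11 new [(3,0) (3,1) (3,2) (4,0) (4,1) (4,2) (5,0) (5,1) (5,2) (6,0) (6,1)] -> total=12
Click 3 (4,3) count=2: revealed 1 new [(4,3)] -> total=13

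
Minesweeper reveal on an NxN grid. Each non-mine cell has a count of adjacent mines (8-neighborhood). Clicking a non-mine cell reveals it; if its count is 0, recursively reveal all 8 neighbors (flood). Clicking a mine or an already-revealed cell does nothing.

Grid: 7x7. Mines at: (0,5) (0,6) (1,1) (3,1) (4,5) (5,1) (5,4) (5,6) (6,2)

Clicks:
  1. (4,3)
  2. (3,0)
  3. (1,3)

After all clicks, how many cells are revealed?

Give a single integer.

Click 1 (4,3) count=1: revealed 1 new [(4,3)] -> total=1
Click 2 (3,0) count=1: revealed 1 new [(3,0)] -> total=2
Click 3 (1,3) count=0: revealed 20 new [(0,2) (0,3) (0,4) (1,2) (1,3) (1,4) (1,5) (1,6) (2,2) (2,3) (2,4) (2,5) (2,6) (3,2) (3,3) (3,4) (3,5) (3,6) (4,2) (4,4)] -> total=22

Answer: 22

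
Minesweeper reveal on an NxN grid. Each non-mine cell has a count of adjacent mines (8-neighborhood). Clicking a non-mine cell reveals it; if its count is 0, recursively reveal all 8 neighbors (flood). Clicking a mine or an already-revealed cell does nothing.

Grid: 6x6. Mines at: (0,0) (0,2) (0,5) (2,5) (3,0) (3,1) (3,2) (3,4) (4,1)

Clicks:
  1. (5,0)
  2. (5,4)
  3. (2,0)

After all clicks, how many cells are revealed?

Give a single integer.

Answer: 10

Derivation:
Click 1 (5,0) count=1: revealed 1 new [(5,0)] -> total=1
Click 2 (5,4) count=0: revealed 8 new [(4,2) (4,3) (4,4) (4,5) (5,2) (5,3) (5,4) (5,5)] -> total=9
Click 3 (2,0) count=2: revealed 1 new [(2,0)] -> total=10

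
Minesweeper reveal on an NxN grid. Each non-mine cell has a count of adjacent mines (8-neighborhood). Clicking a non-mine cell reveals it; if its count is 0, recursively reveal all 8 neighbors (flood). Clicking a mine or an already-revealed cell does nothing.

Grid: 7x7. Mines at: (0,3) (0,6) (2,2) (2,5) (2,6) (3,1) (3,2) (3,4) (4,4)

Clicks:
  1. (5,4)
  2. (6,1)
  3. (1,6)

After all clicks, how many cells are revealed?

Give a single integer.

Click 1 (5,4) count=1: revealed 1 new [(5,4)] -> total=1
Click 2 (6,1) count=0: revealed 21 new [(3,5) (3,6) (4,0) (4,1) (4,2) (4,3) (4,5) (4,6) (5,0) (5,1) (5,2) (5,3) (5,5) (5,6) (6,0) (6,1) (6,2) (6,3) (6,4) (6,5) (6,6)] -> total=22
Click 3 (1,6) count=3: revealed 1 new [(1,6)] -> total=23

Answer: 23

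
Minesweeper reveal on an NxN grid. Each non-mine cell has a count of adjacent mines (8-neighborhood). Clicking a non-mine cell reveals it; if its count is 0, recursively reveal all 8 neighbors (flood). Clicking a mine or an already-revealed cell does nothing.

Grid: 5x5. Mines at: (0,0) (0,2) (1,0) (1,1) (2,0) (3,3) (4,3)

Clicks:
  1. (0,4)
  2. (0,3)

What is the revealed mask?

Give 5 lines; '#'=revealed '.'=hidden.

Answer: ...##
...##
...##
.....
.....

Derivation:
Click 1 (0,4) count=0: revealed 6 new [(0,3) (0,4) (1,3) (1,4) (2,3) (2,4)] -> total=6
Click 2 (0,3) count=1: revealed 0 new [(none)] -> total=6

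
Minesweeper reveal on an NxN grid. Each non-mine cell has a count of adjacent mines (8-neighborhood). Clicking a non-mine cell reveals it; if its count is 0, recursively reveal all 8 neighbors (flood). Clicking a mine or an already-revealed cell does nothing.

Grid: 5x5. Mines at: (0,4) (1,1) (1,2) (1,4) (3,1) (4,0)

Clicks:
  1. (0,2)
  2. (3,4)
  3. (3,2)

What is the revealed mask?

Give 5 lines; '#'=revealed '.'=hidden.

Answer: ..#..
.....
..###
..###
..###

Derivation:
Click 1 (0,2) count=2: revealed 1 new [(0,2)] -> total=1
Click 2 (3,4) count=0: revealed 9 new [(2,2) (2,3) (2,4) (3,2) (3,3) (3,4) (4,2) (4,3) (4,4)] -> total=10
Click 3 (3,2) count=1: revealed 0 new [(none)] -> total=10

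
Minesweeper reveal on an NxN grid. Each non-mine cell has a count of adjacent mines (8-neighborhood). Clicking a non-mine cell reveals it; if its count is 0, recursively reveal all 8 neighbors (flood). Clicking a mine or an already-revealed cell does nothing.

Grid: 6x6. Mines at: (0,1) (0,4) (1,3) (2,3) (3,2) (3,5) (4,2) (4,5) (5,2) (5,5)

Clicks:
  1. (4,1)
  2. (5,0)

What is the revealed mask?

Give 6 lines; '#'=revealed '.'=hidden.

Answer: ......
##....
##....
##....
##....
##....

Derivation:
Click 1 (4,1) count=3: revealed 1 new [(4,1)] -> total=1
Click 2 (5,0) count=0: revealed 9 new [(1,0) (1,1) (2,0) (2,1) (3,0) (3,1) (4,0) (5,0) (5,1)] -> total=10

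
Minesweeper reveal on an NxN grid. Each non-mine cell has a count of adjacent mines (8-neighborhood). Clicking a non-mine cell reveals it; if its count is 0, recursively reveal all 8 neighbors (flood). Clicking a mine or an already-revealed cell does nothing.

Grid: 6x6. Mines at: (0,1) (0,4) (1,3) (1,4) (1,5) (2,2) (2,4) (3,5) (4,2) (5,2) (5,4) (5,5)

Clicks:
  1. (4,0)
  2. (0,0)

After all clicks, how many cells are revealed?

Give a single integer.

Click 1 (4,0) count=0: revealed 10 new [(1,0) (1,1) (2,0) (2,1) (3,0) (3,1) (4,0) (4,1) (5,0) (5,1)] -> total=10
Click 2 (0,0) count=1: revealed 1 new [(0,0)] -> total=11

Answer: 11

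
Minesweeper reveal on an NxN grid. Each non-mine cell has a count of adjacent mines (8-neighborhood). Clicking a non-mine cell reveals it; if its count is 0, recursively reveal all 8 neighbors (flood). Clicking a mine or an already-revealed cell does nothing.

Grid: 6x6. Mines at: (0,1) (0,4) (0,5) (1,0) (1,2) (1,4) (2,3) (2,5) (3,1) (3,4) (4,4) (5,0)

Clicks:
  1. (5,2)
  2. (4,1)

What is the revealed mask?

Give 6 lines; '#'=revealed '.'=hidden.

Click 1 (5,2) count=0: revealed 6 new [(4,1) (4,2) (4,3) (5,1) (5,2) (5,3)] -> total=6
Click 2 (4,1) count=2: revealed 0 new [(none)] -> total=6

Answer: ......
......
......
......
.###..
.###..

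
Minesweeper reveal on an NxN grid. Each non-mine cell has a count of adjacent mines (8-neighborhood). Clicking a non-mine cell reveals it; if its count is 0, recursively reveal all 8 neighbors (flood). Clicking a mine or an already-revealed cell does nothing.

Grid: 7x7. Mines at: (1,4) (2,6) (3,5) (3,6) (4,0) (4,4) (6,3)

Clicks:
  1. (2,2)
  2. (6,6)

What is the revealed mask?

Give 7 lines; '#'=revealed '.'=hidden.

Click 1 (2,2) count=0: revealed 22 new [(0,0) (0,1) (0,2) (0,3) (1,0) (1,1) (1,2) (1,3) (2,0) (2,1) (2,2) (2,3) (3,0) (3,1) (3,2) (3,3) (4,1) (4,2) (4,3) (5,1) (5,2) (5,3)] -> total=22
Click 2 (6,6) count=0: revealed 8 new [(4,5) (4,6) (5,4) (5,5) (5,6) (6,4) (6,5) (6,6)] -> total=30

Answer: ####...
####...
####...
####...
.###.##
.######
....###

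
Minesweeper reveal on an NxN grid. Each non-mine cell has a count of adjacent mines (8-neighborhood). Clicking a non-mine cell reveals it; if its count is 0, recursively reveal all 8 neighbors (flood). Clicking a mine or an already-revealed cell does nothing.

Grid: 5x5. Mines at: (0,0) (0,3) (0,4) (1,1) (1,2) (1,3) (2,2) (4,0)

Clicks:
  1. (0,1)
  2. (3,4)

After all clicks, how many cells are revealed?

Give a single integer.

Answer: 11

Derivation:
Click 1 (0,1) count=3: revealed 1 new [(0,1)] -> total=1
Click 2 (3,4) count=0: revealed 10 new [(2,3) (2,4) (3,1) (3,2) (3,3) (3,4) (4,1) (4,2) (4,3) (4,4)] -> total=11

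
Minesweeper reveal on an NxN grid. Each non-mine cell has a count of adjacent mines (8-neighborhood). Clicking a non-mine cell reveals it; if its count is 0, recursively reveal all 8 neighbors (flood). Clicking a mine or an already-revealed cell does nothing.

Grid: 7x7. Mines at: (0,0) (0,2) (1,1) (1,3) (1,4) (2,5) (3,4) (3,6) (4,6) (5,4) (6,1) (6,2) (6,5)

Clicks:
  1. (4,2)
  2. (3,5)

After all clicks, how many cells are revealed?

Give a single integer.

Click 1 (4,2) count=0: revealed 16 new [(2,0) (2,1) (2,2) (2,3) (3,0) (3,1) (3,2) (3,3) (4,0) (4,1) (4,2) (4,3) (5,0) (5,1) (5,2) (5,3)] -> total=16
Click 2 (3,5) count=4: revealed 1 new [(3,5)] -> total=17

Answer: 17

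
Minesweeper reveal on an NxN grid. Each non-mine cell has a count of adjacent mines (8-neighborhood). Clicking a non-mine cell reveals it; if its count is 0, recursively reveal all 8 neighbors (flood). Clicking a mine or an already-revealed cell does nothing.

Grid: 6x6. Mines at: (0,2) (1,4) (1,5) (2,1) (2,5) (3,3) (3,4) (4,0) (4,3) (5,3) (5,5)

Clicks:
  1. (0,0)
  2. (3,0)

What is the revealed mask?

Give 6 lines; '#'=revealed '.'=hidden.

Click 1 (0,0) count=0: revealed 4 new [(0,0) (0,1) (1,0) (1,1)] -> total=4
Click 2 (3,0) count=2: revealed 1 new [(3,0)] -> total=5

Answer: ##....
##....
......
#.....
......
......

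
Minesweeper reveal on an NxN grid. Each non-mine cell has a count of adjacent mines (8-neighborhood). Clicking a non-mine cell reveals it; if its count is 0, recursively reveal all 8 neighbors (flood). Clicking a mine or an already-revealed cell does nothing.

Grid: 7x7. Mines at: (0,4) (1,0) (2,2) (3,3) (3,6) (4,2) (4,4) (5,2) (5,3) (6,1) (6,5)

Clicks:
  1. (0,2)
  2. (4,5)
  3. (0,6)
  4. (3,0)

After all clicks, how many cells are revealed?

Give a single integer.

Click 1 (0,2) count=0: revealed 6 new [(0,1) (0,2) (0,3) (1,1) (1,2) (1,3)] -> total=6
Click 2 (4,5) count=2: revealed 1 new [(4,5)] -> total=7
Click 3 (0,6) count=0: revealed 6 new [(0,5) (0,6) (1,5) (1,6) (2,5) (2,6)] -> total=13
Click 4 (3,0) count=0: revealed 8 new [(2,0) (2,1) (3,0) (3,1) (4,0) (4,1) (5,0) (5,1)] -> total=21

Answer: 21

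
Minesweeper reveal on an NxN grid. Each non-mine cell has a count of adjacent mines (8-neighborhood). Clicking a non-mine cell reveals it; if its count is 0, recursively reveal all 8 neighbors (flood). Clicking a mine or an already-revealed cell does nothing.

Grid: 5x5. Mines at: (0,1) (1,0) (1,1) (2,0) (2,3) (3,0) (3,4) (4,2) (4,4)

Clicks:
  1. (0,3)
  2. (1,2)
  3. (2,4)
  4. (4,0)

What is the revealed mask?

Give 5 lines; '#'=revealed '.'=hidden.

Answer: ..###
..###
....#
.....
#....

Derivation:
Click 1 (0,3) count=0: revealed 6 new [(0,2) (0,3) (0,4) (1,2) (1,3) (1,4)] -> total=6
Click 2 (1,2) count=3: revealed 0 new [(none)] -> total=6
Click 3 (2,4) count=2: revealed 1 new [(2,4)] -> total=7
Click 4 (4,0) count=1: revealed 1 new [(4,0)] -> total=8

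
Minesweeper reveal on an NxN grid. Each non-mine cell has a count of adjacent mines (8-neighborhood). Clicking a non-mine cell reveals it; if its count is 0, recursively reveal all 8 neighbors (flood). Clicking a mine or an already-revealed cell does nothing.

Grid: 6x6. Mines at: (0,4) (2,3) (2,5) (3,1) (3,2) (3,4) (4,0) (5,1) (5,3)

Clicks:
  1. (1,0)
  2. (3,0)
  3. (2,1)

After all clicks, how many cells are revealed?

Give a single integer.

Answer: 12

Derivation:
Click 1 (1,0) count=0: revealed 11 new [(0,0) (0,1) (0,2) (0,3) (1,0) (1,1) (1,2) (1,3) (2,0) (2,1) (2,2)] -> total=11
Click 2 (3,0) count=2: revealed 1 new [(3,0)] -> total=12
Click 3 (2,1) count=2: revealed 0 new [(none)] -> total=12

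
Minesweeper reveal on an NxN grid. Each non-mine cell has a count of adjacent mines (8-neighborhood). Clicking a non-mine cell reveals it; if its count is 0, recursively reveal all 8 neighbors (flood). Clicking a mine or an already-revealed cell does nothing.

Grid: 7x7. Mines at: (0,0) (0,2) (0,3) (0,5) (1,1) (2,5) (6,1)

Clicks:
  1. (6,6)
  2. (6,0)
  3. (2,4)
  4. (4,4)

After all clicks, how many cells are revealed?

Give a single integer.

Click 1 (6,6) count=0: revealed 34 new [(1,2) (1,3) (1,4) (2,0) (2,1) (2,2) (2,3) (2,4) (3,0) (3,1) (3,2) (3,3) (3,4) (3,5) (3,6) (4,0) (4,1) (4,2) (4,3) (4,4) (4,5) (4,6) (5,0) (5,1) (5,2) (5,3) (5,4) (5,5) (5,6) (6,2) (6,3) (6,4) (6,5) (6,6)] -> total=34
Click 2 (6,0) count=1: revealed 1 new [(6,0)] -> total=35
Click 3 (2,4) count=1: revealed 0 new [(none)] -> total=35
Click 4 (4,4) count=0: revealed 0 new [(none)] -> total=35

Answer: 35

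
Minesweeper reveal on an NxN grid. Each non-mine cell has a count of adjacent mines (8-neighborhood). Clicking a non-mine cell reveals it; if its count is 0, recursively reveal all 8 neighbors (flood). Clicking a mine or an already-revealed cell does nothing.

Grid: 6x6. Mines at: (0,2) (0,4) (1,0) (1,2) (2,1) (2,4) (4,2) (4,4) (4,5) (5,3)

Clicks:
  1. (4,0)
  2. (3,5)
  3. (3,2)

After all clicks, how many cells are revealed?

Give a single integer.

Answer: 8

Derivation:
Click 1 (4,0) count=0: revealed 6 new [(3,0) (3,1) (4,0) (4,1) (5,0) (5,1)] -> total=6
Click 2 (3,5) count=3: revealed 1 new [(3,5)] -> total=7
Click 3 (3,2) count=2: revealed 1 new [(3,2)] -> total=8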